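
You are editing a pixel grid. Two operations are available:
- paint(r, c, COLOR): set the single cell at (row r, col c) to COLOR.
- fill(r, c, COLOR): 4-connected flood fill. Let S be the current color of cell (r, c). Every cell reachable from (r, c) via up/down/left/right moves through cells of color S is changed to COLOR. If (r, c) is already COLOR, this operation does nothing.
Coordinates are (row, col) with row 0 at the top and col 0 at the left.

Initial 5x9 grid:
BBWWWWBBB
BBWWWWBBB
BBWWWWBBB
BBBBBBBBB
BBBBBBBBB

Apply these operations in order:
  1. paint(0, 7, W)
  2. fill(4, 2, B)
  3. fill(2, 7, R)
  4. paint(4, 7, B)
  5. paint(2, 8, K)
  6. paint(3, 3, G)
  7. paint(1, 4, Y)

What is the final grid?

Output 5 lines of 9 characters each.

Answer: RRWWWWRWR
RRWWYWRRR
RRWWWWRRK
RRRGRRRRR
RRRRRRRBR

Derivation:
After op 1 paint(0,7,W):
BBWWWWBWB
BBWWWWBBB
BBWWWWBBB
BBBBBBBBB
BBBBBBBBB
After op 2 fill(4,2,B) [0 cells changed]:
BBWWWWBWB
BBWWWWBBB
BBWWWWBBB
BBBBBBBBB
BBBBBBBBB
After op 3 fill(2,7,R) [32 cells changed]:
RRWWWWRWR
RRWWWWRRR
RRWWWWRRR
RRRRRRRRR
RRRRRRRRR
After op 4 paint(4,7,B):
RRWWWWRWR
RRWWWWRRR
RRWWWWRRR
RRRRRRRRR
RRRRRRRBR
After op 5 paint(2,8,K):
RRWWWWRWR
RRWWWWRRR
RRWWWWRRK
RRRRRRRRR
RRRRRRRBR
After op 6 paint(3,3,G):
RRWWWWRWR
RRWWWWRRR
RRWWWWRRK
RRRGRRRRR
RRRRRRRBR
After op 7 paint(1,4,Y):
RRWWWWRWR
RRWWYWRRR
RRWWWWRRK
RRRGRRRRR
RRRRRRRBR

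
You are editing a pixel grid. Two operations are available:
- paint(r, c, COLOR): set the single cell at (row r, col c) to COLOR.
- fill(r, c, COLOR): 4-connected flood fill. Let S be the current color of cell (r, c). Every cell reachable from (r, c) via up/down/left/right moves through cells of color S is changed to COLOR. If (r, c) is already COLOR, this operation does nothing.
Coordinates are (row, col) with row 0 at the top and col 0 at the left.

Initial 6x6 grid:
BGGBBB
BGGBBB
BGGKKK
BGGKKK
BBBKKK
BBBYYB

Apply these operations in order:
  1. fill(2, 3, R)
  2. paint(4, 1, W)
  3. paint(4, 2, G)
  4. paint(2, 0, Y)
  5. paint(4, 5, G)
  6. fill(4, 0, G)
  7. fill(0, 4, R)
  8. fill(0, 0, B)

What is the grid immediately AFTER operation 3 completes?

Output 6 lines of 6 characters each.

After op 1 fill(2,3,R) [9 cells changed]:
BGGBBB
BGGBBB
BGGRRR
BGGRRR
BBBRRR
BBBYYB
After op 2 paint(4,1,W):
BGGBBB
BGGBBB
BGGRRR
BGGRRR
BWBRRR
BBBYYB
After op 3 paint(4,2,G):
BGGBBB
BGGBBB
BGGRRR
BGGRRR
BWGRRR
BBBYYB

Answer: BGGBBB
BGGBBB
BGGRRR
BGGRRR
BWGRRR
BBBYYB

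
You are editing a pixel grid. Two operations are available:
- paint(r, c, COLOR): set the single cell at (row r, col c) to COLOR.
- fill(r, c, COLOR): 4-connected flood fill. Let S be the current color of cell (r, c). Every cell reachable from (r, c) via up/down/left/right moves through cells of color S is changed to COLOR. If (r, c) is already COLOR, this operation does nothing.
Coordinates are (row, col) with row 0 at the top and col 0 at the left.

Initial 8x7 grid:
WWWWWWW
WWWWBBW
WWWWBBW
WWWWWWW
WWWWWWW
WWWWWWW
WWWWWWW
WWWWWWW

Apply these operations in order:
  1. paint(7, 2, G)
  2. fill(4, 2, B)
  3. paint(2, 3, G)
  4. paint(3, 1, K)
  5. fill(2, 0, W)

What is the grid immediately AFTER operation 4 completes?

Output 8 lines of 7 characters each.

Answer: BBBBBBB
BBBBBBB
BBBGBBB
BKBBBBB
BBBBBBB
BBBBBBB
BBBBBBB
BBGBBBB

Derivation:
After op 1 paint(7,2,G):
WWWWWWW
WWWWBBW
WWWWBBW
WWWWWWW
WWWWWWW
WWWWWWW
WWWWWWW
WWGWWWW
After op 2 fill(4,2,B) [51 cells changed]:
BBBBBBB
BBBBBBB
BBBBBBB
BBBBBBB
BBBBBBB
BBBBBBB
BBBBBBB
BBGBBBB
After op 3 paint(2,3,G):
BBBBBBB
BBBBBBB
BBBGBBB
BBBBBBB
BBBBBBB
BBBBBBB
BBBBBBB
BBGBBBB
After op 4 paint(3,1,K):
BBBBBBB
BBBBBBB
BBBGBBB
BKBBBBB
BBBBBBB
BBBBBBB
BBBBBBB
BBGBBBB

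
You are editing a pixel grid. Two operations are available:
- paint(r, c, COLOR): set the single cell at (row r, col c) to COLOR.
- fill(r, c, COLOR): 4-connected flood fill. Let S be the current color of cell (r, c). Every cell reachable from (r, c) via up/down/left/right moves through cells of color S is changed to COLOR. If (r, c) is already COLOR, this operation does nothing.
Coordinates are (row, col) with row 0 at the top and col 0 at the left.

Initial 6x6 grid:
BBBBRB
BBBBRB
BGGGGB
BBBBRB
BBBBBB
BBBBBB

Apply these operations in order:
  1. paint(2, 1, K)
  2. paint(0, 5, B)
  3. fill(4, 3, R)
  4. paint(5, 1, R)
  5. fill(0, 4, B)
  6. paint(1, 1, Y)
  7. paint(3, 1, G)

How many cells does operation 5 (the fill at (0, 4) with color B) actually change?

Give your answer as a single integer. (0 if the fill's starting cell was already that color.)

After op 1 paint(2,1,K):
BBBBRB
BBBBRB
BKGGGB
BBBBRB
BBBBBB
BBBBBB
After op 2 paint(0,5,B):
BBBBRB
BBBBRB
BKGGGB
BBBBRB
BBBBBB
BBBBBB
After op 3 fill(4,3,R) [29 cells changed]:
RRRRRR
RRRRRR
RKGGGR
RRRRRR
RRRRRR
RRRRRR
After op 4 paint(5,1,R):
RRRRRR
RRRRRR
RKGGGR
RRRRRR
RRRRRR
RRRRRR
After op 5 fill(0,4,B) [32 cells changed]:
BBBBBB
BBBBBB
BKGGGB
BBBBBB
BBBBBB
BBBBBB

Answer: 32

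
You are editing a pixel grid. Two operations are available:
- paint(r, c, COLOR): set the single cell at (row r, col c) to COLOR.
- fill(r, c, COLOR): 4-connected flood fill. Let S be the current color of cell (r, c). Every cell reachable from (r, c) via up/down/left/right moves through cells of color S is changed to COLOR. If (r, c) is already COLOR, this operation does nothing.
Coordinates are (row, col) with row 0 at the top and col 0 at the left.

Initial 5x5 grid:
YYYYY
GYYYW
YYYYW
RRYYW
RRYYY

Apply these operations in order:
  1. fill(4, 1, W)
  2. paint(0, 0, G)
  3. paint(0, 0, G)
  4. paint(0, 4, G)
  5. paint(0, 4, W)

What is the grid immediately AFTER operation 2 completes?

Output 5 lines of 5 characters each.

After op 1 fill(4,1,W) [4 cells changed]:
YYYYY
GYYYW
YYYYW
WWYYW
WWYYY
After op 2 paint(0,0,G):
GYYYY
GYYYW
YYYYW
WWYYW
WWYYY

Answer: GYYYY
GYYYW
YYYYW
WWYYW
WWYYY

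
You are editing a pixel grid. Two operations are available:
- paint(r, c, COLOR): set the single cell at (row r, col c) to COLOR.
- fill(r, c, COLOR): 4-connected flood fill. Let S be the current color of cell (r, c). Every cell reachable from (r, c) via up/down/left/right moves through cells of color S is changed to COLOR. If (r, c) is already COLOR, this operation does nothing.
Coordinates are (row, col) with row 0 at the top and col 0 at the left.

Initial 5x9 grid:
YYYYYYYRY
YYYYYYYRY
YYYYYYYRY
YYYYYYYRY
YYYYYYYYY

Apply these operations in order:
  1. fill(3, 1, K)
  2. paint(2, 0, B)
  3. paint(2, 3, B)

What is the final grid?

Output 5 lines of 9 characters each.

After op 1 fill(3,1,K) [41 cells changed]:
KKKKKKKRK
KKKKKKKRK
KKKKKKKRK
KKKKKKKRK
KKKKKKKKK
After op 2 paint(2,0,B):
KKKKKKKRK
KKKKKKKRK
BKKKKKKRK
KKKKKKKRK
KKKKKKKKK
After op 3 paint(2,3,B):
KKKKKKKRK
KKKKKKKRK
BKKBKKKRK
KKKKKKKRK
KKKKKKKKK

Answer: KKKKKKKRK
KKKKKKKRK
BKKBKKKRK
KKKKKKKRK
KKKKKKKKK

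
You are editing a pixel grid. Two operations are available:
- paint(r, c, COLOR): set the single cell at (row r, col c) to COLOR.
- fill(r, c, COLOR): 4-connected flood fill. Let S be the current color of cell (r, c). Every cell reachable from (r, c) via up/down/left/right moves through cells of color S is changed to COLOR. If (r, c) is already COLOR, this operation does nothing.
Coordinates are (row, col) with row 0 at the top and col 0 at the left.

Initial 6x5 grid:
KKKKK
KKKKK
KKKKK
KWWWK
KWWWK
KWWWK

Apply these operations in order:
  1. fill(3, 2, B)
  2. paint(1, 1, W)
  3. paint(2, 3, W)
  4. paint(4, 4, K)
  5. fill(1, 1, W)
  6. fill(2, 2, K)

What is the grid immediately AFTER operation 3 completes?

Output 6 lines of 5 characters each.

After op 1 fill(3,2,B) [9 cells changed]:
KKKKK
KKKKK
KKKKK
KBBBK
KBBBK
KBBBK
After op 2 paint(1,1,W):
KKKKK
KWKKK
KKKKK
KBBBK
KBBBK
KBBBK
After op 3 paint(2,3,W):
KKKKK
KWKKK
KKKWK
KBBBK
KBBBK
KBBBK

Answer: KKKKK
KWKKK
KKKWK
KBBBK
KBBBK
KBBBK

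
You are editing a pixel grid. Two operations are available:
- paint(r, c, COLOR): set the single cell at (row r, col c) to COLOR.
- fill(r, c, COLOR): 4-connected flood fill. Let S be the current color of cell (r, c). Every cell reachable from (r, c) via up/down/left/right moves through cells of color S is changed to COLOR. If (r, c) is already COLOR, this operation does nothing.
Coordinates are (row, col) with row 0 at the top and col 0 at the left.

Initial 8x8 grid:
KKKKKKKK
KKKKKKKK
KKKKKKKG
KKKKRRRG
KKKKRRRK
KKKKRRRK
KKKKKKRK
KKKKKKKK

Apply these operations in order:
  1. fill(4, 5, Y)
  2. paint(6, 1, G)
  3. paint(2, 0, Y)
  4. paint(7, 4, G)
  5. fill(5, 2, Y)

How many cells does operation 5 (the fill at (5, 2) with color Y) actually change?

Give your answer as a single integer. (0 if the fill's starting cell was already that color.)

After op 1 fill(4,5,Y) [10 cells changed]:
KKKKKKKK
KKKKKKKK
KKKKKKKG
KKKKYYYG
KKKKYYYK
KKKKYYYK
KKKKKKYK
KKKKKKKK
After op 2 paint(6,1,G):
KKKKKKKK
KKKKKKKK
KKKKKKKG
KKKKYYYG
KKKKYYYK
KKKKYYYK
KGKKKKYK
KKKKKKKK
After op 3 paint(2,0,Y):
KKKKKKKK
KKKKKKKK
YKKKKKKG
KKKKYYYG
KKKKYYYK
KKKKYYYK
KGKKKKYK
KKKKKKKK
After op 4 paint(7,4,G):
KKKKKKKK
KKKKKKKK
YKKKKKKG
KKKKYYYG
KKKKYYYK
KKKKYYYK
KGKKKKYK
KKKKGKKK
After op 5 fill(5,2,Y) [49 cells changed]:
YYYYYYYY
YYYYYYYY
YYYYYYYG
YYYYYYYG
YYYYYYYY
YYYYYYYY
YGYYYYYY
YYYYGYYY

Answer: 49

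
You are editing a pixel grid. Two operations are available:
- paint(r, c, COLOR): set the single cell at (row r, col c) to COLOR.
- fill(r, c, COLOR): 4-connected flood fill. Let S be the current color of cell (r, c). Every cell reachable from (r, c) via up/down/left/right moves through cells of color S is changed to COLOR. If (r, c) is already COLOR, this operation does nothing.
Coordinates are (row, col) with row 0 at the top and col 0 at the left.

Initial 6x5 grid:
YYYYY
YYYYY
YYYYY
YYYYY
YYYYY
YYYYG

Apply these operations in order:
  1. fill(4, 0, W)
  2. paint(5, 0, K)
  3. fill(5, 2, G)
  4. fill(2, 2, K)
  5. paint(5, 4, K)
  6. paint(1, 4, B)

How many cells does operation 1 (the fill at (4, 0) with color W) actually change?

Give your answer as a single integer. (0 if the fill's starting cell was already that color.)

After op 1 fill(4,0,W) [29 cells changed]:
WWWWW
WWWWW
WWWWW
WWWWW
WWWWW
WWWWG

Answer: 29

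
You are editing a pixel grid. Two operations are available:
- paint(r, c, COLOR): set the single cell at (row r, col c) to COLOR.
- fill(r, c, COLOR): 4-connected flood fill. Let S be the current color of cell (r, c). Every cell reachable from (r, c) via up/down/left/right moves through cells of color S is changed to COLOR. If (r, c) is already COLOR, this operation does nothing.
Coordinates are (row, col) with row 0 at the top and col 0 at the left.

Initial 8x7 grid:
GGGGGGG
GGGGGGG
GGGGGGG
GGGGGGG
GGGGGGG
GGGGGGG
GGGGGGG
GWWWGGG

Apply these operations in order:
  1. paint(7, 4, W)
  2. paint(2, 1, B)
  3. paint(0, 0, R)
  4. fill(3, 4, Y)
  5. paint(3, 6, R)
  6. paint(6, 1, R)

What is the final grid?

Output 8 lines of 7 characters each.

After op 1 paint(7,4,W):
GGGGGGG
GGGGGGG
GGGGGGG
GGGGGGG
GGGGGGG
GGGGGGG
GGGGGGG
GWWWWGG
After op 2 paint(2,1,B):
GGGGGGG
GGGGGGG
GBGGGGG
GGGGGGG
GGGGGGG
GGGGGGG
GGGGGGG
GWWWWGG
After op 3 paint(0,0,R):
RGGGGGG
GGGGGGG
GBGGGGG
GGGGGGG
GGGGGGG
GGGGGGG
GGGGGGG
GWWWWGG
After op 4 fill(3,4,Y) [50 cells changed]:
RYYYYYY
YYYYYYY
YBYYYYY
YYYYYYY
YYYYYYY
YYYYYYY
YYYYYYY
YWWWWYY
After op 5 paint(3,6,R):
RYYYYYY
YYYYYYY
YBYYYYY
YYYYYYR
YYYYYYY
YYYYYYY
YYYYYYY
YWWWWYY
After op 6 paint(6,1,R):
RYYYYYY
YYYYYYY
YBYYYYY
YYYYYYR
YYYYYYY
YYYYYYY
YRYYYYY
YWWWWYY

Answer: RYYYYYY
YYYYYYY
YBYYYYY
YYYYYYR
YYYYYYY
YYYYYYY
YRYYYYY
YWWWWYY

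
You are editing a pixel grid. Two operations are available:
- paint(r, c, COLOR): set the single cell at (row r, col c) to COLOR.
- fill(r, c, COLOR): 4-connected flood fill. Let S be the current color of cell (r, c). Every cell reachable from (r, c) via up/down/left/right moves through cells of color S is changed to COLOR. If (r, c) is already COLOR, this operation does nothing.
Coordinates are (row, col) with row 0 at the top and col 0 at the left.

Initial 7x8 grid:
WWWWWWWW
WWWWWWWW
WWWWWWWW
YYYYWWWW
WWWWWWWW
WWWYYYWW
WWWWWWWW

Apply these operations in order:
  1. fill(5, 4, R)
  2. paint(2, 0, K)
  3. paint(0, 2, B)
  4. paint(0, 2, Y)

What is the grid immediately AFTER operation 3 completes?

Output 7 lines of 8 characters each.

Answer: WWBWWWWW
WWWWWWWW
KWWWWWWW
YYYYWWWW
WWWWWWWW
WWWRRRWW
WWWWWWWW

Derivation:
After op 1 fill(5,4,R) [3 cells changed]:
WWWWWWWW
WWWWWWWW
WWWWWWWW
YYYYWWWW
WWWWWWWW
WWWRRRWW
WWWWWWWW
After op 2 paint(2,0,K):
WWWWWWWW
WWWWWWWW
KWWWWWWW
YYYYWWWW
WWWWWWWW
WWWRRRWW
WWWWWWWW
After op 3 paint(0,2,B):
WWBWWWWW
WWWWWWWW
KWWWWWWW
YYYYWWWW
WWWWWWWW
WWWRRRWW
WWWWWWWW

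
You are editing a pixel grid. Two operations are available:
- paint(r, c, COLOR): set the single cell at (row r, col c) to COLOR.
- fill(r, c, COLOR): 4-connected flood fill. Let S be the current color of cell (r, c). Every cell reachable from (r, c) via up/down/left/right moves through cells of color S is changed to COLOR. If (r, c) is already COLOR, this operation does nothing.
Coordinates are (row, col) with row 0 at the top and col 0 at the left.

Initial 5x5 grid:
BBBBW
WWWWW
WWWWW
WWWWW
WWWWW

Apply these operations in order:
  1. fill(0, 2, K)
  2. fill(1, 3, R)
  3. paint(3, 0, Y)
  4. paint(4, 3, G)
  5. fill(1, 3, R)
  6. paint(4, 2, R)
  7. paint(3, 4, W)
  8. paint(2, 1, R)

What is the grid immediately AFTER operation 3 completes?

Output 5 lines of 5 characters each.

After op 1 fill(0,2,K) [4 cells changed]:
KKKKW
WWWWW
WWWWW
WWWWW
WWWWW
After op 2 fill(1,3,R) [21 cells changed]:
KKKKR
RRRRR
RRRRR
RRRRR
RRRRR
After op 3 paint(3,0,Y):
KKKKR
RRRRR
RRRRR
YRRRR
RRRRR

Answer: KKKKR
RRRRR
RRRRR
YRRRR
RRRRR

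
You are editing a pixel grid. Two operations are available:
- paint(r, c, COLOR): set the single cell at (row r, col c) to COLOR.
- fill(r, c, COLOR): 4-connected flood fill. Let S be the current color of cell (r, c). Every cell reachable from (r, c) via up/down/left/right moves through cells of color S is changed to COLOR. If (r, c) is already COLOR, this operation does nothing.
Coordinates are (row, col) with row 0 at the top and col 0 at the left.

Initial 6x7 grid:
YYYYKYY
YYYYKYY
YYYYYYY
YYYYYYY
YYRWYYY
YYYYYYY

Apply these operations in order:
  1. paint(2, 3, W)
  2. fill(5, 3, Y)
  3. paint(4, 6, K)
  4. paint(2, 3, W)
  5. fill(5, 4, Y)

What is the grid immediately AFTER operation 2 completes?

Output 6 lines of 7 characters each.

Answer: YYYYKYY
YYYYKYY
YYYWYYY
YYYYYYY
YYRWYYY
YYYYYYY

Derivation:
After op 1 paint(2,3,W):
YYYYKYY
YYYYKYY
YYYWYYY
YYYYYYY
YYRWYYY
YYYYYYY
After op 2 fill(5,3,Y) [0 cells changed]:
YYYYKYY
YYYYKYY
YYYWYYY
YYYYYYY
YYRWYYY
YYYYYYY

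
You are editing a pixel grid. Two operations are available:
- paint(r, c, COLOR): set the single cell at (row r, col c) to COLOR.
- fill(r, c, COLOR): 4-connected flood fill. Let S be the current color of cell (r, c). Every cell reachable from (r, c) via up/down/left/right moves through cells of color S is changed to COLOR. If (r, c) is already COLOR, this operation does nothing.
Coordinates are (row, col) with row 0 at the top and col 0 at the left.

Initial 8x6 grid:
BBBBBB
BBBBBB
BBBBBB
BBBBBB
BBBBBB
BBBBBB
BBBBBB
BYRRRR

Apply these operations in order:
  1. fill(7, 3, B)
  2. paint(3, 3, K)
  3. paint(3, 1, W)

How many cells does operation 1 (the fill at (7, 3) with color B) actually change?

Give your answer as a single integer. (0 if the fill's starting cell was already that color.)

Answer: 4

Derivation:
After op 1 fill(7,3,B) [4 cells changed]:
BBBBBB
BBBBBB
BBBBBB
BBBBBB
BBBBBB
BBBBBB
BBBBBB
BYBBBB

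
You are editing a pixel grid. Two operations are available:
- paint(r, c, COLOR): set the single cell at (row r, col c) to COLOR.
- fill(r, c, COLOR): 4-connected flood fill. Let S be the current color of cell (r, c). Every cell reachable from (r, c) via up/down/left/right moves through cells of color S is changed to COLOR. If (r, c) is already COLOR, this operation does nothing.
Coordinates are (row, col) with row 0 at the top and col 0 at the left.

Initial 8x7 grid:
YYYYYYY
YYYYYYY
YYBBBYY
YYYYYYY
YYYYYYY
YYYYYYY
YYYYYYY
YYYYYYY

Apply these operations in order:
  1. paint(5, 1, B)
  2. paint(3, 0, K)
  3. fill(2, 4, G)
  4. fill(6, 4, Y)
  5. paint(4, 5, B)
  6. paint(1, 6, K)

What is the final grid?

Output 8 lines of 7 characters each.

After op 1 paint(5,1,B):
YYYYYYY
YYYYYYY
YYBBBYY
YYYYYYY
YYYYYYY
YBYYYYY
YYYYYYY
YYYYYYY
After op 2 paint(3,0,K):
YYYYYYY
YYYYYYY
YYBBBYY
KYYYYYY
YYYYYYY
YBYYYYY
YYYYYYY
YYYYYYY
After op 3 fill(2,4,G) [3 cells changed]:
YYYYYYY
YYYYYYY
YYGGGYY
KYYYYYY
YYYYYYY
YBYYYYY
YYYYYYY
YYYYYYY
After op 4 fill(6,4,Y) [0 cells changed]:
YYYYYYY
YYYYYYY
YYGGGYY
KYYYYYY
YYYYYYY
YBYYYYY
YYYYYYY
YYYYYYY
After op 5 paint(4,5,B):
YYYYYYY
YYYYYYY
YYGGGYY
KYYYYYY
YYYYYBY
YBYYYYY
YYYYYYY
YYYYYYY
After op 6 paint(1,6,K):
YYYYYYY
YYYYYYK
YYGGGYY
KYYYYYY
YYYYYBY
YBYYYYY
YYYYYYY
YYYYYYY

Answer: YYYYYYY
YYYYYYK
YYGGGYY
KYYYYYY
YYYYYBY
YBYYYYY
YYYYYYY
YYYYYYY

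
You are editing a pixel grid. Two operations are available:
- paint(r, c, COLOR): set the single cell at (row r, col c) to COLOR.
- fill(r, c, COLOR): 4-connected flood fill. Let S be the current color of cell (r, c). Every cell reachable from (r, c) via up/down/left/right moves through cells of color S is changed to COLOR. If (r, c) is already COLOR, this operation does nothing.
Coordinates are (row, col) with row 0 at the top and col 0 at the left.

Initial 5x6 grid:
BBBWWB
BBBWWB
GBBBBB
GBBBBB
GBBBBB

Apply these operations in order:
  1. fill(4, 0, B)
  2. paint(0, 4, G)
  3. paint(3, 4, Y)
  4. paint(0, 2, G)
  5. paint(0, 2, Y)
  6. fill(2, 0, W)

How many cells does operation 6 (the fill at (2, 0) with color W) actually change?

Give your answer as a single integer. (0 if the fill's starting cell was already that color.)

After op 1 fill(4,0,B) [3 cells changed]:
BBBWWB
BBBWWB
BBBBBB
BBBBBB
BBBBBB
After op 2 paint(0,4,G):
BBBWGB
BBBWWB
BBBBBB
BBBBBB
BBBBBB
After op 3 paint(3,4,Y):
BBBWGB
BBBWWB
BBBBBB
BBBBYB
BBBBBB
After op 4 paint(0,2,G):
BBGWGB
BBBWWB
BBBBBB
BBBBYB
BBBBBB
After op 5 paint(0,2,Y):
BBYWGB
BBBWWB
BBBBBB
BBBBYB
BBBBBB
After op 6 fill(2,0,W) [24 cells changed]:
WWYWGW
WWWWWW
WWWWWW
WWWWYW
WWWWWW

Answer: 24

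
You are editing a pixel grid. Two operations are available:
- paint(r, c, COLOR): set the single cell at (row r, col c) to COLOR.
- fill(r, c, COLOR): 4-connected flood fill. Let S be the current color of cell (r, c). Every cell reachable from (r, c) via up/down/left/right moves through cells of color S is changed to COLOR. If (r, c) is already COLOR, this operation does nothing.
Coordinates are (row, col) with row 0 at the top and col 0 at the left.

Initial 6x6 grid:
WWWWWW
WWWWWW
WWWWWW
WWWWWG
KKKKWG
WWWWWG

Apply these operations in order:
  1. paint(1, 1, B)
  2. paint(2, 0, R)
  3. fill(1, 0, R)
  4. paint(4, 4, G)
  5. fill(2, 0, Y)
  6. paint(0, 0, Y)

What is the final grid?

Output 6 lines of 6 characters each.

Answer: YYYYYY
YBYYYY
YYYYYY
YYYYYG
KKKKGG
RRRRRG

Derivation:
After op 1 paint(1,1,B):
WWWWWW
WBWWWW
WWWWWW
WWWWWG
KKKKWG
WWWWWG
After op 2 paint(2,0,R):
WWWWWW
WBWWWW
RWWWWW
WWWWWG
KKKKWG
WWWWWG
After op 3 fill(1,0,R) [27 cells changed]:
RRRRRR
RBRRRR
RRRRRR
RRRRRG
KKKKRG
RRRRRG
After op 4 paint(4,4,G):
RRRRRR
RBRRRR
RRRRRR
RRRRRG
KKKKGG
RRRRRG
After op 5 fill(2,0,Y) [22 cells changed]:
YYYYYY
YBYYYY
YYYYYY
YYYYYG
KKKKGG
RRRRRG
After op 6 paint(0,0,Y):
YYYYYY
YBYYYY
YYYYYY
YYYYYG
KKKKGG
RRRRRG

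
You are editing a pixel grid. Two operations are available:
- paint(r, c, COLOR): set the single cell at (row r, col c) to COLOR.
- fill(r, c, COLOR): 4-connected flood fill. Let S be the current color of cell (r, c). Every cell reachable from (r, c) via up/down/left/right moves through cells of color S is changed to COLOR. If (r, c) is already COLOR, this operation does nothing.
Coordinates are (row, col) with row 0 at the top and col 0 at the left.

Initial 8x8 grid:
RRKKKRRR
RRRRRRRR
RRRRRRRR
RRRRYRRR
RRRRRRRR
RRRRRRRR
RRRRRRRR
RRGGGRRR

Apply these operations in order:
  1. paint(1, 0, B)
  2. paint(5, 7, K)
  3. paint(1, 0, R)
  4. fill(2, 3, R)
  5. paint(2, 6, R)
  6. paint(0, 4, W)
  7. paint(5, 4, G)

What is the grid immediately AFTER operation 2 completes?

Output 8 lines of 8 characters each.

Answer: RRKKKRRR
BRRRRRRR
RRRRRRRR
RRRRYRRR
RRRRRRRR
RRRRRRRK
RRRRRRRR
RRGGGRRR

Derivation:
After op 1 paint(1,0,B):
RRKKKRRR
BRRRRRRR
RRRRRRRR
RRRRYRRR
RRRRRRRR
RRRRRRRR
RRRRRRRR
RRGGGRRR
After op 2 paint(5,7,K):
RRKKKRRR
BRRRRRRR
RRRRRRRR
RRRRYRRR
RRRRRRRR
RRRRRRRK
RRRRRRRR
RRGGGRRR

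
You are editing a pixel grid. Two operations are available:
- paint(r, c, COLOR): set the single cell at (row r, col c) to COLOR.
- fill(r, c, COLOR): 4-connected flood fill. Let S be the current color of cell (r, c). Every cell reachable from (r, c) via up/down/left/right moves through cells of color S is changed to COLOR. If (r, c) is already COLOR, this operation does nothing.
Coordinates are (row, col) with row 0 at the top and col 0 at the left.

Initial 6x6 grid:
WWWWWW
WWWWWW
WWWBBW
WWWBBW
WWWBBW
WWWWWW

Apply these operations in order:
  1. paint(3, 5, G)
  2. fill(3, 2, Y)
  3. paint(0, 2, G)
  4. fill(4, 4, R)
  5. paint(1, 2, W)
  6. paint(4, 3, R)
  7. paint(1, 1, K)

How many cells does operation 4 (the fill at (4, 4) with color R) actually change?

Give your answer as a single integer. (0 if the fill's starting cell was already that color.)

Answer: 6

Derivation:
After op 1 paint(3,5,G):
WWWWWW
WWWWWW
WWWBBW
WWWBBG
WWWBBW
WWWWWW
After op 2 fill(3,2,Y) [29 cells changed]:
YYYYYY
YYYYYY
YYYBBY
YYYBBG
YYYBBY
YYYYYY
After op 3 paint(0,2,G):
YYGYYY
YYYYYY
YYYBBY
YYYBBG
YYYBBY
YYYYYY
After op 4 fill(4,4,R) [6 cells changed]:
YYGYYY
YYYYYY
YYYRRY
YYYRRG
YYYRRY
YYYYYY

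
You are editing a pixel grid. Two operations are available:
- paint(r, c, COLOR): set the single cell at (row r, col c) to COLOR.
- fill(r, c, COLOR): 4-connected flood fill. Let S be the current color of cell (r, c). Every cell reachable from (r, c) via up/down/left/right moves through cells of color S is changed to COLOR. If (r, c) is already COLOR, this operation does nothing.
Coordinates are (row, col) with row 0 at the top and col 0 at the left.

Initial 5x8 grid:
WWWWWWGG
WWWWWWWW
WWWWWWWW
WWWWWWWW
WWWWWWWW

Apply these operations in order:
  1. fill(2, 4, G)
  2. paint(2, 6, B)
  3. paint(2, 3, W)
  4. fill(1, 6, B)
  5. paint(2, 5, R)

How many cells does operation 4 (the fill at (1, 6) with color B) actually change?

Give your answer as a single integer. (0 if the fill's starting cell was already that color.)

Answer: 38

Derivation:
After op 1 fill(2,4,G) [38 cells changed]:
GGGGGGGG
GGGGGGGG
GGGGGGGG
GGGGGGGG
GGGGGGGG
After op 2 paint(2,6,B):
GGGGGGGG
GGGGGGGG
GGGGGGBG
GGGGGGGG
GGGGGGGG
After op 3 paint(2,3,W):
GGGGGGGG
GGGGGGGG
GGGWGGBG
GGGGGGGG
GGGGGGGG
After op 4 fill(1,6,B) [38 cells changed]:
BBBBBBBB
BBBBBBBB
BBBWBBBB
BBBBBBBB
BBBBBBBB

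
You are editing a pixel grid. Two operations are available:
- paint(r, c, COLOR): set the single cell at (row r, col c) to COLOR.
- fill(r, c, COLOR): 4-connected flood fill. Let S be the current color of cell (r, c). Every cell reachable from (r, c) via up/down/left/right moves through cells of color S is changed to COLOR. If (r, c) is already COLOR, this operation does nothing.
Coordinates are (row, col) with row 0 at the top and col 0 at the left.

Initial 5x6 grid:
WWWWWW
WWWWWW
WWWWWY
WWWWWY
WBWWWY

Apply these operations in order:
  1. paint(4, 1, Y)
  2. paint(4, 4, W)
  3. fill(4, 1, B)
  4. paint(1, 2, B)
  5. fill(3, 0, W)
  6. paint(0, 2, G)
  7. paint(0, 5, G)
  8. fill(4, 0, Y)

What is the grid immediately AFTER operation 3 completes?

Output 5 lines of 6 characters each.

After op 1 paint(4,1,Y):
WWWWWW
WWWWWW
WWWWWY
WWWWWY
WYWWWY
After op 2 paint(4,4,W):
WWWWWW
WWWWWW
WWWWWY
WWWWWY
WYWWWY
After op 3 fill(4,1,B) [1 cells changed]:
WWWWWW
WWWWWW
WWWWWY
WWWWWY
WBWWWY

Answer: WWWWWW
WWWWWW
WWWWWY
WWWWWY
WBWWWY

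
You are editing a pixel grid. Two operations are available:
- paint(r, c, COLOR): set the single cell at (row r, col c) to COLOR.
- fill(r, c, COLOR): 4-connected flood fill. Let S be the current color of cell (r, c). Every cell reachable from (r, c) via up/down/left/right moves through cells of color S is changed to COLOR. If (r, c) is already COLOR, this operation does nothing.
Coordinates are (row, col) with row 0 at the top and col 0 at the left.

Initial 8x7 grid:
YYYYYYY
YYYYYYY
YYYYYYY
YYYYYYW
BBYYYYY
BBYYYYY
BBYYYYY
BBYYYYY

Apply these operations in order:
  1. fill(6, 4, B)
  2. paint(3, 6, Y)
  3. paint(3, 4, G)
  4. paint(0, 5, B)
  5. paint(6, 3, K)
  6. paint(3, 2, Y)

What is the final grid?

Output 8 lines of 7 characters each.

Answer: BBBBBBB
BBBBBBB
BBBBBBB
BBYBGBY
BBBBBBB
BBBBBBB
BBBKBBB
BBBBBBB

Derivation:
After op 1 fill(6,4,B) [47 cells changed]:
BBBBBBB
BBBBBBB
BBBBBBB
BBBBBBW
BBBBBBB
BBBBBBB
BBBBBBB
BBBBBBB
After op 2 paint(3,6,Y):
BBBBBBB
BBBBBBB
BBBBBBB
BBBBBBY
BBBBBBB
BBBBBBB
BBBBBBB
BBBBBBB
After op 3 paint(3,4,G):
BBBBBBB
BBBBBBB
BBBBBBB
BBBBGBY
BBBBBBB
BBBBBBB
BBBBBBB
BBBBBBB
After op 4 paint(0,5,B):
BBBBBBB
BBBBBBB
BBBBBBB
BBBBGBY
BBBBBBB
BBBBBBB
BBBBBBB
BBBBBBB
After op 5 paint(6,3,K):
BBBBBBB
BBBBBBB
BBBBBBB
BBBBGBY
BBBBBBB
BBBBBBB
BBBKBBB
BBBBBBB
After op 6 paint(3,2,Y):
BBBBBBB
BBBBBBB
BBBBBBB
BBYBGBY
BBBBBBB
BBBBBBB
BBBKBBB
BBBBBBB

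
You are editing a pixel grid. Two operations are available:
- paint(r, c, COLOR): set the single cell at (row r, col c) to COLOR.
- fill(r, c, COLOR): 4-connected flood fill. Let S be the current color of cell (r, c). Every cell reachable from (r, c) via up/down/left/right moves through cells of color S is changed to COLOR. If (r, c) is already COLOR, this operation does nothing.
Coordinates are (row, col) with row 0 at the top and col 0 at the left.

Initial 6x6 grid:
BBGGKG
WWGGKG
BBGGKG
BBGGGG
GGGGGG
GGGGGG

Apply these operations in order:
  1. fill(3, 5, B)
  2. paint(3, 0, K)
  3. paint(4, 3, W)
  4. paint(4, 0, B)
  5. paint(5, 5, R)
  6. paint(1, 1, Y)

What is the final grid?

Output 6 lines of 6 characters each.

After op 1 fill(3,5,B) [25 cells changed]:
BBBBKB
WWBBKB
BBBBKB
BBBBBB
BBBBBB
BBBBBB
After op 2 paint(3,0,K):
BBBBKB
WWBBKB
BBBBKB
KBBBBB
BBBBBB
BBBBBB
After op 3 paint(4,3,W):
BBBBKB
WWBBKB
BBBBKB
KBBBBB
BBBWBB
BBBBBB
After op 4 paint(4,0,B):
BBBBKB
WWBBKB
BBBBKB
KBBBBB
BBBWBB
BBBBBB
After op 5 paint(5,5,R):
BBBBKB
WWBBKB
BBBBKB
KBBBBB
BBBWBB
BBBBBR
After op 6 paint(1,1,Y):
BBBBKB
WYBBKB
BBBBKB
KBBBBB
BBBWBB
BBBBBR

Answer: BBBBKB
WYBBKB
BBBBKB
KBBBBB
BBBWBB
BBBBBR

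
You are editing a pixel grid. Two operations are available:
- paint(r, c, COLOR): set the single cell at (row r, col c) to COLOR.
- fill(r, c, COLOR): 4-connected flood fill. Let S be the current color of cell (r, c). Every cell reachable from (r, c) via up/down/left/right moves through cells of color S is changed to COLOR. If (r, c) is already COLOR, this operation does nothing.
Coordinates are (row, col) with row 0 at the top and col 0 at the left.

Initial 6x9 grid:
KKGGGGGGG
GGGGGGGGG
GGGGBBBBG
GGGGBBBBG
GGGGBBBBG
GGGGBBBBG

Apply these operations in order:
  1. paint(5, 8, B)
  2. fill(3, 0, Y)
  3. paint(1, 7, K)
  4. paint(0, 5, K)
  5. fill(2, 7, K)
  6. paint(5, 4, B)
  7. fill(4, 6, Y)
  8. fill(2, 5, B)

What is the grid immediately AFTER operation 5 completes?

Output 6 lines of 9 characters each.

Answer: KKYYYKYYY
YYYYYYYKY
YYYYKKKKY
YYYYKKKKY
YYYYKKKKY
YYYYKKKKK

Derivation:
After op 1 paint(5,8,B):
KKGGGGGGG
GGGGGGGGG
GGGGBBBBG
GGGGBBBBG
GGGGBBBBG
GGGGBBBBB
After op 2 fill(3,0,Y) [35 cells changed]:
KKYYYYYYY
YYYYYYYYY
YYYYBBBBY
YYYYBBBBY
YYYYBBBBY
YYYYBBBBB
After op 3 paint(1,7,K):
KKYYYYYYY
YYYYYYYKY
YYYYBBBBY
YYYYBBBBY
YYYYBBBBY
YYYYBBBBB
After op 4 paint(0,5,K):
KKYYYKYYY
YYYYYYYKY
YYYYBBBBY
YYYYBBBBY
YYYYBBBBY
YYYYBBBBB
After op 5 fill(2,7,K) [17 cells changed]:
KKYYYKYYY
YYYYYYYKY
YYYYKKKKY
YYYYKKKKY
YYYYKKKKY
YYYYKKKKK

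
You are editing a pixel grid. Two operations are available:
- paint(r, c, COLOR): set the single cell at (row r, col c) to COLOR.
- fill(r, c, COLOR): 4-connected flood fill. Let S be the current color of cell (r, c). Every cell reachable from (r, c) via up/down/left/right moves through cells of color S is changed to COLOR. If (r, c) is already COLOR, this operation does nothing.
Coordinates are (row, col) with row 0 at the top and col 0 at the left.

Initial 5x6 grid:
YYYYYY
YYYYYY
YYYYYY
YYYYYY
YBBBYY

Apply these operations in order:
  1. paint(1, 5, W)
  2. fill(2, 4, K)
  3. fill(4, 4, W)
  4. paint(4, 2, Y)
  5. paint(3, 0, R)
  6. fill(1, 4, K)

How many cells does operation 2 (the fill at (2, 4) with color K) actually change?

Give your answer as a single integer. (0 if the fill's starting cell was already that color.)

Answer: 26

Derivation:
After op 1 paint(1,5,W):
YYYYYY
YYYYYW
YYYYYY
YYYYYY
YBBBYY
After op 2 fill(2,4,K) [26 cells changed]:
KKKKKK
KKKKKW
KKKKKK
KKKKKK
KBBBKK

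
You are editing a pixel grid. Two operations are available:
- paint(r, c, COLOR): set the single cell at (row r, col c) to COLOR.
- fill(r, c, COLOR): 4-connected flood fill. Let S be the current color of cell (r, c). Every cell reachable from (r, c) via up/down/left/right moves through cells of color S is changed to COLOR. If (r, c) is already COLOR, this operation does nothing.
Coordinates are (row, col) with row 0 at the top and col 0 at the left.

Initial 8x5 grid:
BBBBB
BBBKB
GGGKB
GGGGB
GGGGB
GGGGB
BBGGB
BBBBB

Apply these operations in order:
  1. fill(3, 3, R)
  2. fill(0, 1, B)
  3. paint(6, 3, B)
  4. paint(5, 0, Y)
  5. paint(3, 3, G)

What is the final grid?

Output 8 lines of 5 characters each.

Answer: BBBBB
BBBKB
RRRKB
RRRGB
RRRRB
YRRRB
BBRBB
BBBBB

Derivation:
After op 1 fill(3,3,R) [17 cells changed]:
BBBBB
BBBKB
RRRKB
RRRRB
RRRRB
RRRRB
BBRRB
BBBBB
After op 2 fill(0,1,B) [0 cells changed]:
BBBBB
BBBKB
RRRKB
RRRRB
RRRRB
RRRRB
BBRRB
BBBBB
After op 3 paint(6,3,B):
BBBBB
BBBKB
RRRKB
RRRRB
RRRRB
RRRRB
BBRBB
BBBBB
After op 4 paint(5,0,Y):
BBBBB
BBBKB
RRRKB
RRRRB
RRRRB
YRRRB
BBRBB
BBBBB
After op 5 paint(3,3,G):
BBBBB
BBBKB
RRRKB
RRRGB
RRRRB
YRRRB
BBRBB
BBBBB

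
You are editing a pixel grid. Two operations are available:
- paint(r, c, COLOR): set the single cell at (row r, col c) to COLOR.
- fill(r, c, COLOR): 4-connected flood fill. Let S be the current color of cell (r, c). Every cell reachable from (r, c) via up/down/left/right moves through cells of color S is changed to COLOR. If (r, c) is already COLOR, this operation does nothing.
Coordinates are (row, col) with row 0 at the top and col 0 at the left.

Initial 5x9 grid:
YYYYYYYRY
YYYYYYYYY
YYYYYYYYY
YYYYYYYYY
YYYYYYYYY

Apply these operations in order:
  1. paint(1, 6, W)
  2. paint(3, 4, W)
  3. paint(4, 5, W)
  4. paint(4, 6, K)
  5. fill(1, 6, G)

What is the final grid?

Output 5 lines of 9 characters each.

Answer: YYYYYYYRY
YYYYYYGYY
YYYYYYYYY
YYYYWYYYY
YYYYYWKYY

Derivation:
After op 1 paint(1,6,W):
YYYYYYYRY
YYYYYYWYY
YYYYYYYYY
YYYYYYYYY
YYYYYYYYY
After op 2 paint(3,4,W):
YYYYYYYRY
YYYYYYWYY
YYYYYYYYY
YYYYWYYYY
YYYYYYYYY
After op 3 paint(4,5,W):
YYYYYYYRY
YYYYYYWYY
YYYYYYYYY
YYYYWYYYY
YYYYYWYYY
After op 4 paint(4,6,K):
YYYYYYYRY
YYYYYYWYY
YYYYYYYYY
YYYYWYYYY
YYYYYWKYY
After op 5 fill(1,6,G) [1 cells changed]:
YYYYYYYRY
YYYYYYGYY
YYYYYYYYY
YYYYWYYYY
YYYYYWKYY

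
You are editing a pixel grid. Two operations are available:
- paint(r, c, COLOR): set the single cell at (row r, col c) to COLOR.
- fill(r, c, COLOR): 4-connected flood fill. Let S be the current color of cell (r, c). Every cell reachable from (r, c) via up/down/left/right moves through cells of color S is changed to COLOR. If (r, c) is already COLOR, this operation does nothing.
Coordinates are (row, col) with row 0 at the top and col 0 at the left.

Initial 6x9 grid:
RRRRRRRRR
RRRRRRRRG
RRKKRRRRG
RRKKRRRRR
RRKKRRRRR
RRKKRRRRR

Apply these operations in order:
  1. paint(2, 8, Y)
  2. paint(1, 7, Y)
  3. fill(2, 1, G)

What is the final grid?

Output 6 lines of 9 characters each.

After op 1 paint(2,8,Y):
RRRRRRRRR
RRRRRRRRG
RRKKRRRRY
RRKKRRRRR
RRKKRRRRR
RRKKRRRRR
After op 2 paint(1,7,Y):
RRRRRRRRR
RRRRRRRYG
RRKKRRRRY
RRKKRRRRR
RRKKRRRRR
RRKKRRRRR
After op 3 fill(2,1,G) [43 cells changed]:
GGGGGGGGG
GGGGGGGYG
GGKKGGGGY
GGKKGGGGG
GGKKGGGGG
GGKKGGGGG

Answer: GGGGGGGGG
GGGGGGGYG
GGKKGGGGY
GGKKGGGGG
GGKKGGGGG
GGKKGGGGG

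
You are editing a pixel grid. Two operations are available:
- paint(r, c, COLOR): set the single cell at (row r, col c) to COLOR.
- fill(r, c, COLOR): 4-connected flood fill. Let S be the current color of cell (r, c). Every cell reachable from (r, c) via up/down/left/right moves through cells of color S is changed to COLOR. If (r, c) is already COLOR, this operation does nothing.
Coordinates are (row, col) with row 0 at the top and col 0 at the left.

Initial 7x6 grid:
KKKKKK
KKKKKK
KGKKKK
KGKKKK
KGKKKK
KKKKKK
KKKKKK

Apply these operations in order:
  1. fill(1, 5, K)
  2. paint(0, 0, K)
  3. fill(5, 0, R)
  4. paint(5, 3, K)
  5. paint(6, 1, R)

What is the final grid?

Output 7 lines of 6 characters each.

Answer: RRRRRR
RRRRRR
RGRRRR
RGRRRR
RGRRRR
RRRKRR
RRRRRR

Derivation:
After op 1 fill(1,5,K) [0 cells changed]:
KKKKKK
KKKKKK
KGKKKK
KGKKKK
KGKKKK
KKKKKK
KKKKKK
After op 2 paint(0,0,K):
KKKKKK
KKKKKK
KGKKKK
KGKKKK
KGKKKK
KKKKKK
KKKKKK
After op 3 fill(5,0,R) [39 cells changed]:
RRRRRR
RRRRRR
RGRRRR
RGRRRR
RGRRRR
RRRRRR
RRRRRR
After op 4 paint(5,3,K):
RRRRRR
RRRRRR
RGRRRR
RGRRRR
RGRRRR
RRRKRR
RRRRRR
After op 5 paint(6,1,R):
RRRRRR
RRRRRR
RGRRRR
RGRRRR
RGRRRR
RRRKRR
RRRRRR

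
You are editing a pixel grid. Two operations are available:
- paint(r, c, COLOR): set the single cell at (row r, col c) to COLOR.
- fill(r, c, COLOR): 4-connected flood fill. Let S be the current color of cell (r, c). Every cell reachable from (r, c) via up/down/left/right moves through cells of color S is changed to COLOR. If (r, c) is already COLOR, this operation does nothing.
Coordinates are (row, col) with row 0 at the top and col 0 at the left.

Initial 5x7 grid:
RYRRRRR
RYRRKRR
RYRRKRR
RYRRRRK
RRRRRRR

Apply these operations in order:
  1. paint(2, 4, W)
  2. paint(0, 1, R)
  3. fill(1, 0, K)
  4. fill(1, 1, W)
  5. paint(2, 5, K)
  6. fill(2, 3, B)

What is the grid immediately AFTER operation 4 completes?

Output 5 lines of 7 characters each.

Answer: KKKKKKK
KWKKKKK
KWKKWKK
KWKKKKK
KKKKKKK

Derivation:
After op 1 paint(2,4,W):
RYRRRRR
RYRRKRR
RYRRWRR
RYRRRRK
RRRRRRR
After op 2 paint(0,1,R):
RRRRRRR
RYRRKRR
RYRRWRR
RYRRRRK
RRRRRRR
After op 3 fill(1,0,K) [29 cells changed]:
KKKKKKK
KYKKKKK
KYKKWKK
KYKKKKK
KKKKKKK
After op 4 fill(1,1,W) [3 cells changed]:
KKKKKKK
KWKKKKK
KWKKWKK
KWKKKKK
KKKKKKK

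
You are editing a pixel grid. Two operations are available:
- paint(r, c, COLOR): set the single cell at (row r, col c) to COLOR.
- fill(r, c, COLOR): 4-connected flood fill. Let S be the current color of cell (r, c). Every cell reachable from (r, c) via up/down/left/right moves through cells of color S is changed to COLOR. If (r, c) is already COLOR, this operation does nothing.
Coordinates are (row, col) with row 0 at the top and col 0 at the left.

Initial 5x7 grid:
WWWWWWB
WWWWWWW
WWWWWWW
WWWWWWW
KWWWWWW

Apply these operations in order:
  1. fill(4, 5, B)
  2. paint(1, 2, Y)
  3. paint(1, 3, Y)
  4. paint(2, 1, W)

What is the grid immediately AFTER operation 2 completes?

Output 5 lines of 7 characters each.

After op 1 fill(4,5,B) [33 cells changed]:
BBBBBBB
BBBBBBB
BBBBBBB
BBBBBBB
KBBBBBB
After op 2 paint(1,2,Y):
BBBBBBB
BBYBBBB
BBBBBBB
BBBBBBB
KBBBBBB

Answer: BBBBBBB
BBYBBBB
BBBBBBB
BBBBBBB
KBBBBBB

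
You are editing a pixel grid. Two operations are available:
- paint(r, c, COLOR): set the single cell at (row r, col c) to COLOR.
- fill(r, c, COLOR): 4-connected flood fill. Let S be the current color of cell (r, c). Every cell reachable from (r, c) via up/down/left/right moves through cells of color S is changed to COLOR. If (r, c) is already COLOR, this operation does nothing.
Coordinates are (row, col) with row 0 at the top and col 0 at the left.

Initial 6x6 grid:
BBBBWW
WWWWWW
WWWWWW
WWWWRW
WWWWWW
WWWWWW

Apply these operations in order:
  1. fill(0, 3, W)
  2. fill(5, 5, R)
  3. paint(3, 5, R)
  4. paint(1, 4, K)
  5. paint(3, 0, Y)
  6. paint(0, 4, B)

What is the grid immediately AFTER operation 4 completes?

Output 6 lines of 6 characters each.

After op 1 fill(0,3,W) [4 cells changed]:
WWWWWW
WWWWWW
WWWWWW
WWWWRW
WWWWWW
WWWWWW
After op 2 fill(5,5,R) [35 cells changed]:
RRRRRR
RRRRRR
RRRRRR
RRRRRR
RRRRRR
RRRRRR
After op 3 paint(3,5,R):
RRRRRR
RRRRRR
RRRRRR
RRRRRR
RRRRRR
RRRRRR
After op 4 paint(1,4,K):
RRRRRR
RRRRKR
RRRRRR
RRRRRR
RRRRRR
RRRRRR

Answer: RRRRRR
RRRRKR
RRRRRR
RRRRRR
RRRRRR
RRRRRR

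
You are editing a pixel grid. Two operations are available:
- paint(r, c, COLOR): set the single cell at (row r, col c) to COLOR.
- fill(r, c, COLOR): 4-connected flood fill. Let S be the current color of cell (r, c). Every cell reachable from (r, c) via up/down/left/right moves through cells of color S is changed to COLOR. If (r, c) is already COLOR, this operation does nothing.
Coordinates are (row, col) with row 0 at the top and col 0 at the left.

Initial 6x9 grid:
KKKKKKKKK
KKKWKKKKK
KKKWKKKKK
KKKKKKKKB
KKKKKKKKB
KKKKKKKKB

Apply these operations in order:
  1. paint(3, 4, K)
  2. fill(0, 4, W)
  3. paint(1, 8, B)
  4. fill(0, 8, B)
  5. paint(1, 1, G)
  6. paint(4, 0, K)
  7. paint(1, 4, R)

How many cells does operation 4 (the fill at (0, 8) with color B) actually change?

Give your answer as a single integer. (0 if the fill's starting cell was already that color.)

After op 1 paint(3,4,K):
KKKKKKKKK
KKKWKKKKK
KKKWKKKKK
KKKKKKKKB
KKKKKKKKB
KKKKKKKKB
After op 2 fill(0,4,W) [49 cells changed]:
WWWWWWWWW
WWWWWWWWW
WWWWWWWWW
WWWWWWWWB
WWWWWWWWB
WWWWWWWWB
After op 3 paint(1,8,B):
WWWWWWWWW
WWWWWWWWB
WWWWWWWWW
WWWWWWWWB
WWWWWWWWB
WWWWWWWWB
After op 4 fill(0,8,B) [50 cells changed]:
BBBBBBBBB
BBBBBBBBB
BBBBBBBBB
BBBBBBBBB
BBBBBBBBB
BBBBBBBBB

Answer: 50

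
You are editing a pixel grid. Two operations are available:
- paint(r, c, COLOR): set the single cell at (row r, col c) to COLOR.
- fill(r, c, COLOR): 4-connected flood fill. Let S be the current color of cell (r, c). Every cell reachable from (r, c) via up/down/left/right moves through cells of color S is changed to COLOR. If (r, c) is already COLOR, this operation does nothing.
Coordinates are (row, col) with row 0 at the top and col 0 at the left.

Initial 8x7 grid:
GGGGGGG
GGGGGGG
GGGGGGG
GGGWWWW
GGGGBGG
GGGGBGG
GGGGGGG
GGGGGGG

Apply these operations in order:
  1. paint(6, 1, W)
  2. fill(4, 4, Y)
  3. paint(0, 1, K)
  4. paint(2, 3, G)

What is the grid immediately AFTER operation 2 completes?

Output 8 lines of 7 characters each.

Answer: GGGGGGG
GGGGGGG
GGGGGGG
GGGWWWW
GGGGYGG
GGGGYGG
GWGGGGG
GGGGGGG

Derivation:
After op 1 paint(6,1,W):
GGGGGGG
GGGGGGG
GGGGGGG
GGGWWWW
GGGGBGG
GGGGBGG
GWGGGGG
GGGGGGG
After op 2 fill(4,4,Y) [2 cells changed]:
GGGGGGG
GGGGGGG
GGGGGGG
GGGWWWW
GGGGYGG
GGGGYGG
GWGGGGG
GGGGGGG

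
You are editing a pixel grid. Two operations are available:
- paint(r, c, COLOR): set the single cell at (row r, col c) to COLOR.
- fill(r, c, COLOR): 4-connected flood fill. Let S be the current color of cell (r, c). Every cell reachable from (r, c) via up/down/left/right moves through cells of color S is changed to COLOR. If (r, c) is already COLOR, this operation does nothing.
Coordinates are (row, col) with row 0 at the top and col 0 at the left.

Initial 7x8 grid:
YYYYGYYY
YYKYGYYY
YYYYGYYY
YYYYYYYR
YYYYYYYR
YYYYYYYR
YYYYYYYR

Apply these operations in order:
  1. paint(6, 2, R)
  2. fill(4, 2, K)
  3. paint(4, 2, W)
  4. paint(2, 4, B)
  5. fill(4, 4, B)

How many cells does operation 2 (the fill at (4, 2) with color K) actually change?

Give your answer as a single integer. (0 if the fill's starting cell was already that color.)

Answer: 47

Derivation:
After op 1 paint(6,2,R):
YYYYGYYY
YYKYGYYY
YYYYGYYY
YYYYYYYR
YYYYYYYR
YYYYYYYR
YYRYYYYR
After op 2 fill(4,2,K) [47 cells changed]:
KKKKGKKK
KKKKGKKK
KKKKGKKK
KKKKKKKR
KKKKKKKR
KKKKKKKR
KKRKKKKR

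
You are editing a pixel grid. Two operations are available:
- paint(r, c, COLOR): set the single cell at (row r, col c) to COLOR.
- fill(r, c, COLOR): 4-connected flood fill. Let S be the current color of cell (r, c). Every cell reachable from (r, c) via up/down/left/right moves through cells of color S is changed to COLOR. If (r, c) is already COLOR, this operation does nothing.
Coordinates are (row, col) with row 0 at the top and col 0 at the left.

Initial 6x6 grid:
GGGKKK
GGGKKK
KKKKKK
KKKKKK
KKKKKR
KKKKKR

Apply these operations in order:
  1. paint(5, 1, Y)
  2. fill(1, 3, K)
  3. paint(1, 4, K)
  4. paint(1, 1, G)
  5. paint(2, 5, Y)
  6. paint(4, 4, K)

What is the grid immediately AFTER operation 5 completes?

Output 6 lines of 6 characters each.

Answer: GGGKKK
GGGKKK
KKKKKY
KKKKKK
KKKKKR
KYKKKR

Derivation:
After op 1 paint(5,1,Y):
GGGKKK
GGGKKK
KKKKKK
KKKKKK
KKKKKR
KYKKKR
After op 2 fill(1,3,K) [0 cells changed]:
GGGKKK
GGGKKK
KKKKKK
KKKKKK
KKKKKR
KYKKKR
After op 3 paint(1,4,K):
GGGKKK
GGGKKK
KKKKKK
KKKKKK
KKKKKR
KYKKKR
After op 4 paint(1,1,G):
GGGKKK
GGGKKK
KKKKKK
KKKKKK
KKKKKR
KYKKKR
After op 5 paint(2,5,Y):
GGGKKK
GGGKKK
KKKKKY
KKKKKK
KKKKKR
KYKKKR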